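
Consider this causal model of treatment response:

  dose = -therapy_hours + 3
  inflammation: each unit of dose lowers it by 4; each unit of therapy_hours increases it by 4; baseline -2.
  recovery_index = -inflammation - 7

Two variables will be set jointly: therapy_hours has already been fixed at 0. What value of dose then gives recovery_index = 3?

dose = 2

With therapy_hours held at 0:
Intervening on dose fixes its value directly, overriding its dependence on therapy_hours.
Substituting into the inflammation equation gives inflammation = -4*dose - 2.
Substituting into the recovery_index equation gives recovery_index = 4*dose - 5.
Solve 4*dose - 5 = 3: dose = (3 + 5) / 4 = 2.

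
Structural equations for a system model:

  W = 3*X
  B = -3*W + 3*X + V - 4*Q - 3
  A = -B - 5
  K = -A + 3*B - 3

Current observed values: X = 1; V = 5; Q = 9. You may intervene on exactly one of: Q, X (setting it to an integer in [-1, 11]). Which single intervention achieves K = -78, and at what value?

Intervening on Q: with other inputs at their observed values, K = -16*Q - 14. Solving for -78 gives Q = 4, within [-1, 11].
Intervening on X: K = -24*X - 134. Reaching -78 requires X = -7/3, not an integer.

set Q = 4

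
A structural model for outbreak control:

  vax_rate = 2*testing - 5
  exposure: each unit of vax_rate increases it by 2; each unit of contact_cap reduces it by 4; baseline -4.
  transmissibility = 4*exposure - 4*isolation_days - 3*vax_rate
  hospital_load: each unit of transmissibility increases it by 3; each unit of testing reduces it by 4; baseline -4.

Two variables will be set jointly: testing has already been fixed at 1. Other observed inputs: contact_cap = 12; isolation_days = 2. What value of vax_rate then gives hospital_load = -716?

With testing held at 1:
Intervening on vax_rate fixes its value directly, overriding its dependence on testing.
Substituting into the exposure equation gives exposure = 2*vax_rate - 52.
This gives transmissibility = 5*vax_rate - 216.
Substituting into the hospital_load equation gives hospital_load = 15*vax_rate - 656.
Solve 15*vax_rate - 656 = -716: vax_rate = (-716 + 656) / 15 = -4.

vax_rate = -4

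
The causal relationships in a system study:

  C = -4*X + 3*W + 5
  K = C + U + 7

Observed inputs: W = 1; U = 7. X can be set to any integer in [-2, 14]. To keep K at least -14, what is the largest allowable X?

X = 9

Substituting into the C equation gives C = -4*X + 8.
Substituting into the K equation gives K = -4*X + 22.
Require -4*X + 22 ≥ -14, so X ≤ 9.
The largest integer in [-2, 14] satisfying this is 9.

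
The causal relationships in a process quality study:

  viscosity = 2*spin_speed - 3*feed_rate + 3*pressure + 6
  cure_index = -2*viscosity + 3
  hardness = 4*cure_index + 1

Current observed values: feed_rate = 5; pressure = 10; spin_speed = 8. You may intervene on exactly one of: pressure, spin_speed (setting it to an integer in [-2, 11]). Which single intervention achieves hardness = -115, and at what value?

set pressure = 3

Intervening on pressure: with other inputs at their observed values, hardness = -24*pressure - 43. Solving for -115 gives pressure = 3, within [-2, 11].
Intervening on spin_speed: hardness = -16*spin_speed - 155. Reaching -115 requires spin_speed = -5/2, not an integer.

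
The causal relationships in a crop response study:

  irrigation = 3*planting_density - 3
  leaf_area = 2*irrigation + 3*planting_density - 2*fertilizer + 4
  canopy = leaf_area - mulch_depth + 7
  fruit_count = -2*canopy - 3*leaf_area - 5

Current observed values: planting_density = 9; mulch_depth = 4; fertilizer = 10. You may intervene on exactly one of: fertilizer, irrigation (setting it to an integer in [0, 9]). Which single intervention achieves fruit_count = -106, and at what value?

Intervening on fertilizer: fruit_count = 10*fertilizer - 406. Reaching -106 requires fertilizer = 30, outside [0, 9].
Intervening on irrigation: with other inputs at their observed values, fruit_count = -10*irrigation - 66. Solving for -106 gives irrigation = 4, within [0, 9].

set irrigation = 4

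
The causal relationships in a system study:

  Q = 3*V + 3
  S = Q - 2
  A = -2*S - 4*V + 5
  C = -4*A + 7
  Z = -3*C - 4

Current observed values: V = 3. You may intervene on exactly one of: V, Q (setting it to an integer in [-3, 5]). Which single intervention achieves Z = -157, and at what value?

set Q = 4

Intervening on V: Z = -120*V + 11. Reaching -157 requires V = 7/5, not an integer.
Intervening on Q: with other inputs at their observed values, Z = -24*Q - 61. Solving for -157 gives Q = 4, within [-3, 5].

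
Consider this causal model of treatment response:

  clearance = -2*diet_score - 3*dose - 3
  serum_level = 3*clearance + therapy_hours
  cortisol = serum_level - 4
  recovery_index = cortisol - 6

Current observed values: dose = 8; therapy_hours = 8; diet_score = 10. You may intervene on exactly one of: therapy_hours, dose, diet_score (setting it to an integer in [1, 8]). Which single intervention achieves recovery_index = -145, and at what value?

Intervening on therapy_hours: with other inputs at their observed values, recovery_index = therapy_hours - 151. Solving for -145 gives therapy_hours = 6, within [1, 8].
Intervening on dose: recovery_index = -9*dose - 71. Reaching -145 requires dose = 74/9, not an integer.
Intervening on diet_score: recovery_index = -6*diet_score - 83. Reaching -145 requires diet_score = 31/3, not an integer.

set therapy_hours = 6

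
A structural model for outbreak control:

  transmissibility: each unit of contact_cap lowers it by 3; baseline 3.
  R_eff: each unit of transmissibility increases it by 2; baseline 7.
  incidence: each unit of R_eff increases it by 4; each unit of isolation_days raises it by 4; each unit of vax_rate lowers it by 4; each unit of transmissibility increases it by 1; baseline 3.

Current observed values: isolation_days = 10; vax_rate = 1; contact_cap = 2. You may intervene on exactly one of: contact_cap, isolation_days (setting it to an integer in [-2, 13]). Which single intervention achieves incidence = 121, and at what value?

Intervening on contact_cap: with other inputs at their observed values, incidence = -27*contact_cap + 94. Solving for 121 gives contact_cap = -1, within [-2, 13].
Intervening on isolation_days: incidence = 4*isolation_days. Reaching 121 requires isolation_days = 121/4, not an integer.

set contact_cap = -1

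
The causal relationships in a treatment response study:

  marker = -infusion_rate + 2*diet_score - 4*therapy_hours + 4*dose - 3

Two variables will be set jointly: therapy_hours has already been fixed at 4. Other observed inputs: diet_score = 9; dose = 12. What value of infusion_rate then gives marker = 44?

infusion_rate = 3

With therapy_hours held at 4:
Substituting into the marker equation gives marker = -infusion_rate + 47.
Solve -infusion_rate + 47 = 44: infusion_rate = (44 - 47) / -1 = 3.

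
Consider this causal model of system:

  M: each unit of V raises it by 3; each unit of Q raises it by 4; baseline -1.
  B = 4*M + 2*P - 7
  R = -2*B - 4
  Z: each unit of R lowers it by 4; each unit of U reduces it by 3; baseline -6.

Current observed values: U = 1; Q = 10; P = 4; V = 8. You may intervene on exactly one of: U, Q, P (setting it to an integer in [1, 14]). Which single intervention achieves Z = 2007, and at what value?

Intervening on U: with other inputs at their observed values, Z = -3*U + 2034. Solving for 2007 gives U = 9, within [1, 14].
Intervening on Q: Z = 128*Q + 751. Reaching 2007 requires Q = 157/16, not an integer.
Intervening on P: Z = 16*P + 1967. Reaching 2007 requires P = 5/2, not an integer.

set U = 9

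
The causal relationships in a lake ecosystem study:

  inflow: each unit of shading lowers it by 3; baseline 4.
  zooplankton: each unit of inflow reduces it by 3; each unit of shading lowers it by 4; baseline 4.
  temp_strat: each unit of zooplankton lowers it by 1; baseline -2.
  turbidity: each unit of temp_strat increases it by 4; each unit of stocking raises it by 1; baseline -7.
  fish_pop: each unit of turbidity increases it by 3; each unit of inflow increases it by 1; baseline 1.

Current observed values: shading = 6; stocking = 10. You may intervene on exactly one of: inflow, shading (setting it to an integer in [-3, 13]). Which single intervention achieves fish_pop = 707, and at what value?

set inflow = 13

Intervening on inflow: with other inputs at their observed values, fish_pop = 37*inflow + 226. Solving for 707 gives inflow = 13, within [-3, 13].
Intervening on shading: fish_pop = -63*shading + 86. Reaching 707 requires shading = -69/7, not an integer.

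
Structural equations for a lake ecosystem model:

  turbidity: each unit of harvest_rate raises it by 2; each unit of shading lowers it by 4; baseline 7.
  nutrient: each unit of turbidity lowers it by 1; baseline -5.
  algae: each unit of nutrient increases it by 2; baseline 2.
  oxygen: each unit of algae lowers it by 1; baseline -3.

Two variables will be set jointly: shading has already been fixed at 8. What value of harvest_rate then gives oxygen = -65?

harvest_rate = -5

With shading held at 8:
Substituting into the turbidity equation gives turbidity = 2*harvest_rate - 25.
Substituting into the nutrient equation gives nutrient = -2*harvest_rate + 20.
Substituting into the algae equation gives algae = -4*harvest_rate + 42.
This gives oxygen = 4*harvest_rate - 45.
Solve 4*harvest_rate - 45 = -65: harvest_rate = (-65 + 45) / 4 = -5.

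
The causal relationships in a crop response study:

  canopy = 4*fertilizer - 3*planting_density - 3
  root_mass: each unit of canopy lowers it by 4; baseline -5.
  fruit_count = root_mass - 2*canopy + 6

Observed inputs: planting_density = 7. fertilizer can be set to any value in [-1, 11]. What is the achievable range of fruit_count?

-119 to 169

Substituting into the canopy equation gives canopy = 4*fertilizer - 24.
Substituting into the root_mass equation gives root_mass = -16*fertilizer + 91.
fruit_count becomes -24*fertilizer + 145.
Linear in fertilizer, so extremes are at the endpoints: fertilizer = -1 gives fruit_count = 169; fertilizer = 11 gives fruit_count = -119.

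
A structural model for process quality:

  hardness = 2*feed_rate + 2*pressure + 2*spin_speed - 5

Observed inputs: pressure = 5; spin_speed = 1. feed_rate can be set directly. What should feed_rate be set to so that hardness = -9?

Substituting into the hardness equation gives hardness = 2*feed_rate + 7.
Solve 2*feed_rate + 7 = -9: feed_rate = (-9 - 7) / 2 = -8.

feed_rate = -8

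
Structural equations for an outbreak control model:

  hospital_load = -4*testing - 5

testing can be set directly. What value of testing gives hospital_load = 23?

Solve -4*testing - 5 = 23: testing = (23 + 5) / -4 = -7.

testing = -7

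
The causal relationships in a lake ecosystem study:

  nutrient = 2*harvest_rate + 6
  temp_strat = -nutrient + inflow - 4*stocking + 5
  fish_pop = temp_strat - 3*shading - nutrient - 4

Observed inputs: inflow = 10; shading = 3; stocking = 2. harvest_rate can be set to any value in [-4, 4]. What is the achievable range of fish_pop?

-34 to -2

Substituting into the temp_strat equation gives temp_strat = -2*harvest_rate + 1.
So fish_pop = -4*harvest_rate - 18.
Linear in harvest_rate, so extremes are at the endpoints: harvest_rate = -4 gives fish_pop = -2; harvest_rate = 4 gives fish_pop = -34.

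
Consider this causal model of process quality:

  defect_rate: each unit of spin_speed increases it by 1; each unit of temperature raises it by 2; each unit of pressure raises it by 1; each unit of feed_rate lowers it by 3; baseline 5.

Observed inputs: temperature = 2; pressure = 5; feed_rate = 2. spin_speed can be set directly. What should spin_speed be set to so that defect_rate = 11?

Substituting into the defect_rate equation gives defect_rate = spin_speed + 8.
Solve spin_speed + 8 = 11: spin_speed = (11 - 8) / 1 = 3.

spin_speed = 3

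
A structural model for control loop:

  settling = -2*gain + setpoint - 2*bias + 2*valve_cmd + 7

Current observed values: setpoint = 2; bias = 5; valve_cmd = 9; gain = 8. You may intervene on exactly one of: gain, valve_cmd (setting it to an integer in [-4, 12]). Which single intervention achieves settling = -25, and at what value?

set valve_cmd = -4

Intervening on gain: settling = -2*gain + 17. Reaching -25 requires gain = 21, outside [-4, 12].
Intervening on valve_cmd: with other inputs at their observed values, settling = 2*valve_cmd - 17. Solving for -25 gives valve_cmd = -4, within [-4, 12].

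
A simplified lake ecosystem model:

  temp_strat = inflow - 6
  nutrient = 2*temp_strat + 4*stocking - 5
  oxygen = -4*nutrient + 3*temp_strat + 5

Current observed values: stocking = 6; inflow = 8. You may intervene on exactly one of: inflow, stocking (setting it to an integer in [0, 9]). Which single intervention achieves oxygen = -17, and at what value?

set stocking = 2

Intervening on inflow: oxygen = -5*inflow - 41. Reaching -17 requires inflow = -24/5, not an integer.
Intervening on stocking: with other inputs at their observed values, oxygen = -16*stocking + 15. Solving for -17 gives stocking = 2, within [0, 9].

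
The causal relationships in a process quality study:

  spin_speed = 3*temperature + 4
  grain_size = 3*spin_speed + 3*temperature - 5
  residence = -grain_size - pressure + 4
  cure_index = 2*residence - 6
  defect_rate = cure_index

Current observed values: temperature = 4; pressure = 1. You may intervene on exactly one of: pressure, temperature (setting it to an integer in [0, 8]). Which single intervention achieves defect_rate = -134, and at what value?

Intervening on pressure: defect_rate = -2*pressure - 108. Reaching -134 requires pressure = 13, outside [0, 8].
Intervening on temperature: with other inputs at their observed values, defect_rate = -24*temperature - 14. Solving for -134 gives temperature = 5, within [0, 8].

set temperature = 5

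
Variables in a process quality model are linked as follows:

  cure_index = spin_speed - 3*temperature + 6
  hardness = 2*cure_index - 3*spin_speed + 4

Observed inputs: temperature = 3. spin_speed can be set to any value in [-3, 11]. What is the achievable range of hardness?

-13 to 1

Substituting into the cure_index equation gives cure_index = spin_speed - 3.
Substituting into the hardness equation gives hardness = -spin_speed - 2.
Linear in spin_speed, so extremes are at the endpoints: spin_speed = -3 gives hardness = 1; spin_speed = 11 gives hardness = -13.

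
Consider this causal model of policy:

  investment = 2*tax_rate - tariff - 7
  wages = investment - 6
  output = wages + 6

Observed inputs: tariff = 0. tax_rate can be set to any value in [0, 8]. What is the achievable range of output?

Substituting into the investment equation gives investment = 2*tax_rate - 7.
wages becomes 2*tax_rate - 13.
Substituting into the output equation gives output = 2*tax_rate - 7.
Linear in tax_rate, so extremes are at the endpoints: tax_rate = 0 gives output = -7; tax_rate = 8 gives output = 9.

-7 to 9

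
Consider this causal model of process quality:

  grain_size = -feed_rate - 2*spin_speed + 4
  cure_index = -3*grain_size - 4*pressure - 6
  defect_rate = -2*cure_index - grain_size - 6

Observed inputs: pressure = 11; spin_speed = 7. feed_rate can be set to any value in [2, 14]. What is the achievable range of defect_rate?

-26 to 34

Substituting into the grain_size equation gives grain_size = -feed_rate - 10.
cure_index becomes 3*feed_rate - 20.
defect_rate becomes -5*feed_rate + 44.
Linear in feed_rate, so extremes are at the endpoints: feed_rate = 2 gives defect_rate = 34; feed_rate = 14 gives defect_rate = -26.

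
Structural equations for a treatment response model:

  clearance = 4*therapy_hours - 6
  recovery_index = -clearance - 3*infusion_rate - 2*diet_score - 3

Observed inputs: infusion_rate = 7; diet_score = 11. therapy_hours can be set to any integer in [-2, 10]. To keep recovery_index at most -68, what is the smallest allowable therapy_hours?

Substituting into the recovery_index equation gives recovery_index = -4*therapy_hours - 40.
Require -4*therapy_hours - 40 ≤ -68, so therapy_hours ≥ 7.
The smallest integer in [-2, 10] satisfying this is 7.

therapy_hours = 7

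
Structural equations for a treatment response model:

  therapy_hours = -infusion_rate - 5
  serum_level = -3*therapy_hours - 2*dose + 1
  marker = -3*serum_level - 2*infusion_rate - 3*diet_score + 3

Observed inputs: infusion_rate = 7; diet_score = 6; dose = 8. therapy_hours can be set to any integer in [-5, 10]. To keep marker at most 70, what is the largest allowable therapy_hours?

Intervening on therapy_hours fixes its value directly, overriding its dependence on infusion_rate.
Substituting into the serum_level equation gives serum_level = -3*therapy_hours - 15.
So marker = 9*therapy_hours + 16.
Require 9*therapy_hours + 16 ≤ 70, so therapy_hours ≤ 6.
The largest integer in [-5, 10] satisfying this is 6.

therapy_hours = 6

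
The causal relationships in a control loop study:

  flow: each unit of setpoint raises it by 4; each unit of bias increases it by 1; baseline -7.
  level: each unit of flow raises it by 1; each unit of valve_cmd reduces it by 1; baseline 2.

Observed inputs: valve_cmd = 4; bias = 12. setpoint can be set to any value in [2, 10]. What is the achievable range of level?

Substituting into the flow equation gives flow = 4*setpoint + 5.
This gives level = 4*setpoint + 3.
Linear in setpoint, so extremes are at the endpoints: setpoint = 2 gives level = 11; setpoint = 10 gives level = 43.

11 to 43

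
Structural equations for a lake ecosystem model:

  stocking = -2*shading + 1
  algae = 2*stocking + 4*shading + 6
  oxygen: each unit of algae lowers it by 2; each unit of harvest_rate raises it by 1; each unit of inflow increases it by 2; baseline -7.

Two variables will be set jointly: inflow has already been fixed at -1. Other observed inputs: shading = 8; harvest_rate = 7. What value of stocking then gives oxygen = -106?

With inflow held at -1:
Intervening on stocking fixes its value directly, overriding its dependence on shading.
Substituting into the algae equation gives algae = 2*stocking + 38.
This gives oxygen = -4*stocking - 78.
Solve -4*stocking - 78 = -106: stocking = (-106 + 78) / -4 = 7.

stocking = 7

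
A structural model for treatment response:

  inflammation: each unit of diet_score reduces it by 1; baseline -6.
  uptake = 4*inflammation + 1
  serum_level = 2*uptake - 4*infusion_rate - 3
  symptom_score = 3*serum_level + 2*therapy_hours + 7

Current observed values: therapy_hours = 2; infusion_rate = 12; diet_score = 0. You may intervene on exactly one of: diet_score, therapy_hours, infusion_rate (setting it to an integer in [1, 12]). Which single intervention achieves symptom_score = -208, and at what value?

set infusion_rate = 6

Intervening on diet_score: symptom_score = -24*diet_score - 280. Reaching -208 requires diet_score = -3, outside [1, 12].
Intervening on therapy_hours: symptom_score = 2*therapy_hours - 284. Reaching -208 requires therapy_hours = 38, outside [1, 12].
Intervening on infusion_rate: with other inputs at their observed values, symptom_score = -12*infusion_rate - 136. Solving for -208 gives infusion_rate = 6, within [1, 12].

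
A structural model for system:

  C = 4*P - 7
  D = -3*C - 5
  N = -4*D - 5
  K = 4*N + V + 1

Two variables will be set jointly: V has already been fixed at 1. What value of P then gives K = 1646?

With V held at 1:
Substituting into the D equation gives D = -12*P + 16.
Substituting into the N equation gives N = 48*P - 69.
Substituting into the K equation gives K = 192*P - 274.
Solve 192*P - 274 = 1646: P = (1646 + 274) / 192 = 10.

P = 10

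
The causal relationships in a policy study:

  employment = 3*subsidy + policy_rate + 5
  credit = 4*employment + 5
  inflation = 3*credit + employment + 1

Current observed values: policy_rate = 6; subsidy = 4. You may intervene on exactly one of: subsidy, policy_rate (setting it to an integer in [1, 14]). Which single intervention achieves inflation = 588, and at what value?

set subsidy = 11

Intervening on subsidy: with other inputs at their observed values, inflation = 39*subsidy + 159. Solving for 588 gives subsidy = 11, within [1, 14].
Intervening on policy_rate: inflation = 13*policy_rate + 237. Reaching 588 requires policy_rate = 27, outside [1, 14].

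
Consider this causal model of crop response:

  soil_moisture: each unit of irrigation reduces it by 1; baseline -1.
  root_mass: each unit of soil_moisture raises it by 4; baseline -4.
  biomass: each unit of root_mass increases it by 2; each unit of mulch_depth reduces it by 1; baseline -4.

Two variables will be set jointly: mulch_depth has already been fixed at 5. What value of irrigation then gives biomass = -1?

With mulch_depth held at 5:
Substituting into the root_mass equation gives root_mass = -4*irrigation - 8.
Substituting into the biomass equation gives biomass = -8*irrigation - 25.
Solve -8*irrigation - 25 = -1: irrigation = (-1 + 25) / -8 = -3.

irrigation = -3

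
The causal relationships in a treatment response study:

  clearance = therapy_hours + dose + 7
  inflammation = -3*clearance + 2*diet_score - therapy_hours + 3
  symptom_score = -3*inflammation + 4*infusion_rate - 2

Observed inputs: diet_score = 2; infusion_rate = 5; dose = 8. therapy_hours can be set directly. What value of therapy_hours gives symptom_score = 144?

therapy_hours = 1

Substituting into the clearance equation gives clearance = therapy_hours + 15.
This gives inflammation = -4*therapy_hours - 38.
Substituting into the symptom_score equation gives symptom_score = 12*therapy_hours + 132.
Solve 12*therapy_hours + 132 = 144: therapy_hours = (144 - 132) / 12 = 1.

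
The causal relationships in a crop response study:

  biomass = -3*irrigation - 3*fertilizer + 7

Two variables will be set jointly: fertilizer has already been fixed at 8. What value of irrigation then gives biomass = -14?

irrigation = -1

With fertilizer held at 8:
Substituting into the biomass equation gives biomass = -3*irrigation - 17.
Solve -3*irrigation - 17 = -14: irrigation = (-14 + 17) / -3 = -1.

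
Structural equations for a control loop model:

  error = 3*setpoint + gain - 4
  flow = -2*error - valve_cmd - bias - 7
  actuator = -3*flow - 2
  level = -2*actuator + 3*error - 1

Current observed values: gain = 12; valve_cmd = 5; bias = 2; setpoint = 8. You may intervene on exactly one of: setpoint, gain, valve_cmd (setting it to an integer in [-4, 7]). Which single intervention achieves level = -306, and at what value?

Intervening on setpoint: level = -27*setpoint - 153. Reaching -306 requires setpoint = 17/3, not an integer.
Intervening on gain: with other inputs at their observed values, level = -9*gain - 261. Solving for -306 gives gain = 5, within [-4, 7].
Intervening on valve_cmd: level = -6*valve_cmd - 339. Reaching -306 requires valve_cmd = -11/2, not an integer.

set gain = 5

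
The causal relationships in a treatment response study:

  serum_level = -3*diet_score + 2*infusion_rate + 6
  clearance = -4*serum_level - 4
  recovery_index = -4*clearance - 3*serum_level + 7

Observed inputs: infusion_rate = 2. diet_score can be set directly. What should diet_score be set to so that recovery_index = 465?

Substituting into the serum_level equation gives serum_level = -3*diet_score + 10.
Substituting into the clearance equation gives clearance = 12*diet_score - 44.
Substituting into the recovery_index equation gives recovery_index = -39*diet_score + 153.
Solve -39*diet_score + 153 = 465: diet_score = (465 - 153) / -39 = -8.

diet_score = -8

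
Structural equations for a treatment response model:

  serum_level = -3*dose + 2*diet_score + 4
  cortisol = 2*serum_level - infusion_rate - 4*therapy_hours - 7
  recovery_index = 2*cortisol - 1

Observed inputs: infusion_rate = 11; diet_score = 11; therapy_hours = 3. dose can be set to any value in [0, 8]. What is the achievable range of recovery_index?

Substituting into the serum_level equation gives serum_level = -3*dose + 26.
Substituting into the cortisol equation gives cortisol = -6*dose + 22.
recovery_index becomes -12*dose + 43.
Linear in dose, so extremes are at the endpoints: dose = 0 gives recovery_index = 43; dose = 8 gives recovery_index = -53.

-53 to 43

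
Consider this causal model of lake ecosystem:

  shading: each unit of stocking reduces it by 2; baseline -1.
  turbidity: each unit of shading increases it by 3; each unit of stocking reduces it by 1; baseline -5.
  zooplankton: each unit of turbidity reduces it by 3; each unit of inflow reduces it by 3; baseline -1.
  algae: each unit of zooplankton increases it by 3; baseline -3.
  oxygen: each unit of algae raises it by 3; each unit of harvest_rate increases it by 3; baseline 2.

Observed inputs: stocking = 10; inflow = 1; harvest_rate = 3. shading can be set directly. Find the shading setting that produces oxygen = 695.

Intervening on shading fixes its value directly, overriding its dependence on stocking.
Substituting into the turbidity equation gives turbidity = 3*shading - 15.
Substituting into the zooplankton equation gives zooplankton = -9*shading + 41.
Substituting into the algae equation gives algae = -27*shading + 120.
This gives oxygen = -81*shading + 371.
Solve -81*shading + 371 = 695: shading = (695 - 371) / -81 = -4.

shading = -4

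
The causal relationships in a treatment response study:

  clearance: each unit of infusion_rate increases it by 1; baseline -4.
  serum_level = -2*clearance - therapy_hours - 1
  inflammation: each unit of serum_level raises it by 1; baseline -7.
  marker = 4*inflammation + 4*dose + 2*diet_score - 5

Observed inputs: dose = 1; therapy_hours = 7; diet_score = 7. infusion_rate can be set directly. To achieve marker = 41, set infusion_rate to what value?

Substituting into the serum_level equation gives serum_level = -2*infusion_rate.
inflammation becomes -2*infusion_rate - 7.
Substituting into the marker equation gives marker = -8*infusion_rate - 15.
Solve -8*infusion_rate - 15 = 41: infusion_rate = (41 + 15) / -8 = -7.

infusion_rate = -7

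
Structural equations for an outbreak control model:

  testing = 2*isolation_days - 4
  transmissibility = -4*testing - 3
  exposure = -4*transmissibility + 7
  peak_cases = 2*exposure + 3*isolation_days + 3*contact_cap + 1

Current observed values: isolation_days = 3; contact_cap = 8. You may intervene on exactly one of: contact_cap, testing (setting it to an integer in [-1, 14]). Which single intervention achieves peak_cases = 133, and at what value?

set contact_cap = 7

Intervening on contact_cap: with other inputs at their observed values, peak_cases = 3*contact_cap + 112. Solving for 133 gives contact_cap = 7, within [-1, 14].
Intervening on testing: peak_cases = 32*testing + 72. Reaching 133 requires testing = 61/32, not an integer.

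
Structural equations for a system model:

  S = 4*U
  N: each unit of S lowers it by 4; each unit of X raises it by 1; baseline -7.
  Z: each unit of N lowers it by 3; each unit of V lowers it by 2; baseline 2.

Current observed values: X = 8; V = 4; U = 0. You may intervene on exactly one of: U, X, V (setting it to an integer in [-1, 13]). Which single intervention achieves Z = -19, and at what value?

set V = 9

Intervening on U: Z = 48*U - 9. Reaching -19 requires U = -5/24, not an integer.
Intervening on X: Z = -3*X + 15. Reaching -19 requires X = 34/3, not an integer.
Intervening on V: with other inputs at their observed values, Z = -2*V - 1. Solving for -19 gives V = 9, within [-1, 13].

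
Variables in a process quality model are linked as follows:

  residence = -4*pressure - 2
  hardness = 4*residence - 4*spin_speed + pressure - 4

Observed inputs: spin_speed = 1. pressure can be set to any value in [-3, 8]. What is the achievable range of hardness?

-136 to 29

Substituting into the hardness equation gives hardness = -15*pressure - 16.
Linear in pressure, so extremes are at the endpoints: pressure = -3 gives hardness = 29; pressure = 8 gives hardness = -136.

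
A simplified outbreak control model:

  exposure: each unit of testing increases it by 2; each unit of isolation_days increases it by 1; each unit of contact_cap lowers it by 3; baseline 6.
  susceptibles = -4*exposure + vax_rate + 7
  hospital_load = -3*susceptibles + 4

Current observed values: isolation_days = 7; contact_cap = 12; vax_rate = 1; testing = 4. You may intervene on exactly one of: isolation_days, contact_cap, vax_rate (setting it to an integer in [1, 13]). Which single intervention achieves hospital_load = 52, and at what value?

Intervening on isolation_days: hospital_load = 12*isolation_days - 284. Reaching 52 requires isolation_days = 28, outside [1, 13].
Intervening on contact_cap: with other inputs at their observed values, hospital_load = -36*contact_cap + 232. Solving for 52 gives contact_cap = 5, within [1, 13].
Intervening on vax_rate: hospital_load = -3*vax_rate - 197. Reaching 52 requires vax_rate = -83, outside [1, 13].

set contact_cap = 5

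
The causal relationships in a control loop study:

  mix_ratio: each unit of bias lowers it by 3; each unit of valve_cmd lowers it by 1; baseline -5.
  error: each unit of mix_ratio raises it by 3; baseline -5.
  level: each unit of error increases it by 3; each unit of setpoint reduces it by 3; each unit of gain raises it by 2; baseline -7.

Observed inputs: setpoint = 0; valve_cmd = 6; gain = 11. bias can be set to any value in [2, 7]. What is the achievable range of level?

Substituting into the mix_ratio equation gives mix_ratio = -3*bias - 11.
Substituting into the error equation gives error = -9*bias - 38.
So level = -27*bias - 99.
Linear in bias, so extremes are at the endpoints: bias = 2 gives level = -153; bias = 7 gives level = -288.

-288 to -153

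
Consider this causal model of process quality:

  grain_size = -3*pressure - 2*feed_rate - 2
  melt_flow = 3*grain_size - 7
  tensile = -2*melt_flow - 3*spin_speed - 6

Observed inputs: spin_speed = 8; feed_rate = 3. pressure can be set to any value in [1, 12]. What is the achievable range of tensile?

Substituting into the grain_size equation gives grain_size = -3*pressure - 8.
Substituting into the melt_flow equation gives melt_flow = -9*pressure - 31.
Substituting into the tensile equation gives tensile = 18*pressure + 32.
Linear in pressure, so extremes are at the endpoints: pressure = 1 gives tensile = 50; pressure = 12 gives tensile = 248.

50 to 248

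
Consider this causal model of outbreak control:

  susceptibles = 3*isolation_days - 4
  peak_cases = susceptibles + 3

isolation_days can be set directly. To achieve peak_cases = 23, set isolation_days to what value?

isolation_days = 8

Substituting into the peak_cases equation gives peak_cases = 3*isolation_days - 1.
Solve 3*isolation_days - 1 = 23: isolation_days = (23 + 1) / 3 = 8.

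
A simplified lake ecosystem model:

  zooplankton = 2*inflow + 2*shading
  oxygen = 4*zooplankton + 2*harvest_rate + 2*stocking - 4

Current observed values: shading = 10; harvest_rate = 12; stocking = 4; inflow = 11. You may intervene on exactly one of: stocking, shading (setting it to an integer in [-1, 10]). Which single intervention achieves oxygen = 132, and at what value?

set shading = 2

Intervening on stocking: oxygen = 2*stocking + 188. Reaching 132 requires stocking = -28, outside [-1, 10].
Intervening on shading: with other inputs at their observed values, oxygen = 8*shading + 116. Solving for 132 gives shading = 2, within [-1, 10].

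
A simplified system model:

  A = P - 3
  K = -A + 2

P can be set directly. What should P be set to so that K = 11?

Substituting into the K equation gives K = -P + 5.
Solve -P + 5 = 11: P = (11 - 5) / -1 = -6.

P = -6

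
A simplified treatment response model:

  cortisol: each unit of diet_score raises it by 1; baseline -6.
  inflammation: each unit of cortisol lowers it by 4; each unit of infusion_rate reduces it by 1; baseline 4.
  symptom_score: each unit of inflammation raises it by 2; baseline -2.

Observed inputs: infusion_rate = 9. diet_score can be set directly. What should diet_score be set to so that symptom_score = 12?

Substituting into the inflammation equation gives inflammation = -4*diet_score + 19.
So symptom_score = -8*diet_score + 36.
Solve -8*diet_score + 36 = 12: diet_score = (12 - 36) / -8 = 3.

diet_score = 3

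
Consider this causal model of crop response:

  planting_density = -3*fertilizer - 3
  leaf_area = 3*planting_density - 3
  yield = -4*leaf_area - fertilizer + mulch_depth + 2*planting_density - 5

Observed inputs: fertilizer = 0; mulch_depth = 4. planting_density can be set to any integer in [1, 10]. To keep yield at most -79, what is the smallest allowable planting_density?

planting_density = 9

Intervening on planting_density fixes its value directly, overriding its dependence on fertilizer.
Substituting into the yield equation gives yield = -10*planting_density + 11.
Require -10*planting_density + 11 ≤ -79, so planting_density ≥ 9.
The smallest integer in [1, 10] satisfying this is 9.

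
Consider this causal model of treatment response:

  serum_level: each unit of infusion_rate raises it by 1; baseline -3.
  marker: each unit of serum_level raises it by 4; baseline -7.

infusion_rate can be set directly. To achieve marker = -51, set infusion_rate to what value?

infusion_rate = -8

Substituting into the marker equation gives marker = 4*infusion_rate - 19.
Solve 4*infusion_rate - 19 = -51: infusion_rate = (-51 + 19) / 4 = -8.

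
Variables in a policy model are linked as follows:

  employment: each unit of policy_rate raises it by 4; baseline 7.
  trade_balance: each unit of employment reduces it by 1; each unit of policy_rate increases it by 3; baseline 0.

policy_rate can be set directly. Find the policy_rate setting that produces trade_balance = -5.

policy_rate = -2

Substituting into the trade_balance equation gives trade_balance = -policy_rate - 7.
Solve -policy_rate - 7 = -5: policy_rate = (-5 + 7) / -1 = -2.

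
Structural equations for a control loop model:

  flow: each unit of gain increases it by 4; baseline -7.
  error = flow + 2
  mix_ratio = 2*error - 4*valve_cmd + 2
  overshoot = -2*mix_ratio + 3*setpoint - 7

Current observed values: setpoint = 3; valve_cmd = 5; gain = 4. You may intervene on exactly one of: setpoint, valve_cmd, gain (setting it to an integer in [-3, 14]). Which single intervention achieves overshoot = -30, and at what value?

Intervening on setpoint: overshoot = 3*setpoint - 15. Reaching -30 requires setpoint = -5, outside [-3, 14].
Intervening on valve_cmd: with other inputs at their observed values, overshoot = 8*valve_cmd - 46. Solving for -30 gives valve_cmd = 2, within [-3, 14].
Intervening on gain: overshoot = -16*gain + 58. Reaching -30 requires gain = 11/2, not an integer.

set valve_cmd = 2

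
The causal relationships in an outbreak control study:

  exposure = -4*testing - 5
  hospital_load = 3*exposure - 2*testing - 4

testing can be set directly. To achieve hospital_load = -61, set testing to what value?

testing = 3

Substituting into the hospital_load equation gives hospital_load = -14*testing - 19.
Solve -14*testing - 19 = -61: testing = (-61 + 19) / -14 = 3.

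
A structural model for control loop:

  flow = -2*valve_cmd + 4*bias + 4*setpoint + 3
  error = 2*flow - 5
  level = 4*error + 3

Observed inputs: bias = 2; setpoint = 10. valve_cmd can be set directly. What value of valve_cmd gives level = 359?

valve_cmd = 2

Substituting into the flow equation gives flow = -2*valve_cmd + 51.
error becomes -4*valve_cmd + 97.
This gives level = -16*valve_cmd + 391.
Solve -16*valve_cmd + 391 = 359: valve_cmd = (359 - 391) / -16 = 2.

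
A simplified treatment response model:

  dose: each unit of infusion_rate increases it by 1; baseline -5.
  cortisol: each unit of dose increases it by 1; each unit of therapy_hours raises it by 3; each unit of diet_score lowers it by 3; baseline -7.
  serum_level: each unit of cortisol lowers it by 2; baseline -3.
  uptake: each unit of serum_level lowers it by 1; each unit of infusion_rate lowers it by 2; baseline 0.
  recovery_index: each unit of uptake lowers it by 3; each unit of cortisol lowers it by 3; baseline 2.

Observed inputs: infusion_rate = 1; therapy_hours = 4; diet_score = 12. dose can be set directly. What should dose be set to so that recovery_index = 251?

Intervening on dose fixes its value directly, overriding its dependence on infusion_rate.
Substituting into the cortisol equation gives cortisol = dose - 31.
This gives serum_level = -2*dose + 59.
Substituting into the uptake equation gives uptake = 2*dose - 61.
This gives recovery_index = -9*dose + 278.
Solve -9*dose + 278 = 251: dose = (251 - 278) / -9 = 3.

dose = 3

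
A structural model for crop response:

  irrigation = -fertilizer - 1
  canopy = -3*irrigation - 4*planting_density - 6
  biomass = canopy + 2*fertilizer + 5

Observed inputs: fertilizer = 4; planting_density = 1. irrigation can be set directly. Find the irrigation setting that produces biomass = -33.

Intervening on irrigation fixes its value directly, overriding its dependence on fertilizer.
Substituting into the canopy equation gives canopy = -3*irrigation - 10.
biomass becomes -3*irrigation + 3.
Solve -3*irrigation + 3 = -33: irrigation = (-33 - 3) / -3 = 12.

irrigation = 12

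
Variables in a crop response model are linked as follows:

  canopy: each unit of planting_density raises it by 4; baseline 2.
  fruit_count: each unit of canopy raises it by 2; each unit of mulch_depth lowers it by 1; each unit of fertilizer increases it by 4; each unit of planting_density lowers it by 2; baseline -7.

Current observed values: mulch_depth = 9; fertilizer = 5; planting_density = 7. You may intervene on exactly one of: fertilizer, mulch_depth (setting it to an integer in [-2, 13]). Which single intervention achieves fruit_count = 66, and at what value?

set fertilizer = 9

Intervening on fertilizer: with other inputs at their observed values, fruit_count = 4*fertilizer + 30. Solving for 66 gives fertilizer = 9, within [-2, 13].
Intervening on mulch_depth: fruit_count = -mulch_depth + 59. Reaching 66 requires mulch_depth = -7, outside [-2, 13].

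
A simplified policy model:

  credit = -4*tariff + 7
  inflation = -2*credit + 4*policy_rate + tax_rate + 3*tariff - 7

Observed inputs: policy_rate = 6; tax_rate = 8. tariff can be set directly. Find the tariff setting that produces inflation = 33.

Substituting into the inflation equation gives inflation = 11*tariff + 11.
Solve 11*tariff + 11 = 33: tariff = (33 - 11) / 11 = 2.

tariff = 2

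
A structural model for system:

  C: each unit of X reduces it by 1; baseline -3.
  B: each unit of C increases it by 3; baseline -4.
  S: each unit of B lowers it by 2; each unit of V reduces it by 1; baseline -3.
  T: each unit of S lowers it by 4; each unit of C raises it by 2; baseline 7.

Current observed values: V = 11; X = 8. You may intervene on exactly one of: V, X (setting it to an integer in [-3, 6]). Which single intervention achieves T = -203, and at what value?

set X = 6

Intervening on V: T = 4*V - 299. Reaching -203 requires V = 24, outside [-3, 6].
Intervening on X: with other inputs at their observed values, T = -26*X - 47. Solving for -203 gives X = 6, within [-3, 6].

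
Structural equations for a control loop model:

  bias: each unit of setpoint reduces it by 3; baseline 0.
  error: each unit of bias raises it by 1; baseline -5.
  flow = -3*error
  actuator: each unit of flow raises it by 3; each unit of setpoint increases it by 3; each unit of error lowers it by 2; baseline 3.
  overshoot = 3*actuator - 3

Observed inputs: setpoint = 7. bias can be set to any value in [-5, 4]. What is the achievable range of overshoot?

Intervening on bias fixes its value directly, overriding its dependence on setpoint.
Substituting into the flow equation gives flow = -3*bias + 15.
Substituting into the actuator equation gives actuator = -11*bias + 79.
Substituting into the overshoot equation gives overshoot = -33*bias + 234.
Linear in bias, so extremes are at the endpoints: bias = -5 gives overshoot = 399; bias = 4 gives overshoot = 102.

102 to 399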